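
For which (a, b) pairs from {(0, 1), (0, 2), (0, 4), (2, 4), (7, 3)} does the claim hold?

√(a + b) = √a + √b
Testing each pair:
(0, 1): LHS = 1, RHS = 1 → holds
(0, 2): LHS = √(2) ≈ 1.414, RHS = √(2) ≈ 1.414 → holds
(0, 4): LHS = 2, RHS = 2 → holds
(2, 4): LHS = √(6) ≈ 2.449, RHS = √(2) + 2 ≈ 3.414 → fails
(7, 3): LHS = √(10) ≈ 3.162, RHS = √(3) + √(7) ≈ 4.378 → fails

3 of 5 pairs satisfy the claim.

Answer: (0, 1), (0, 2), (0, 4)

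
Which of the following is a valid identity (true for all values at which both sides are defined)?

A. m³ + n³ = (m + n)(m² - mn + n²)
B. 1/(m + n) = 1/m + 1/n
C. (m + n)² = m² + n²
A: holds — e.g. at (1, 4), both sides equal 65.
B: fails at (3, 4) — LHS = 1/7, RHS = 7/12.
C: fails at (4, 4) — LHS = 64, RHS = 32.

Answer: A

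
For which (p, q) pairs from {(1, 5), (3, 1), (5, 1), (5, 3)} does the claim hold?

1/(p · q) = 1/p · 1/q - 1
None

Testing each pair:
(1, 5): LHS = 1/5, RHS = -4/5 → fails
(3, 1): LHS = 1/3, RHS = -2/3 → fails
(5, 1): LHS = 1/5, RHS = -4/5 → fails
(5, 3): LHS = 1/15, RHS = -14/15 → fails

No pair satisfies the claim.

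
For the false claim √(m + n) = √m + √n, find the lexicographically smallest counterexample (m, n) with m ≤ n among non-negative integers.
Substituting (1, 1) into the claim:
LHS = √(1 + 1) = √(2) ≈ 1.414
RHS = √1 + √1 = 2

Since LHS ≠ RHS, this pair disproves the claim, and no lexicographically smaller pair (m ≤ n, non-negative integers) does.

For instance (1, 6) is also a counterexample (LHS = √(7) ≈ 2.646, RHS = 1 + √(6) ≈ 3.449), but it's lexicographically larger.

Answer: (m, n) = (1, 1)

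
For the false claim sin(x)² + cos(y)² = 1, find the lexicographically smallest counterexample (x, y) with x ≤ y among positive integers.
(x, y) = (1, 2)

At (1, 1): both sides equal 1, so it holds there.

Substituting (1, 2) into the claim:
LHS = sin(1)² + cos(2)² ≈ 0.8813
RHS = 1

Since LHS ≠ RHS, this pair disproves the claim, and no lexicographically smaller pair (x ≤ y, positive integers) does.

For instance (4, 5) is also a counterexample (LHS = cos(5)² + sin(4)² ≈ 0.6532, RHS = 1), but it's lexicographically larger.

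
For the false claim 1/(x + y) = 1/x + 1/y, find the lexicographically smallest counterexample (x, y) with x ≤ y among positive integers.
(x, y) = (1, 1)

Substituting (1, 1) into the claim:
LHS = 1/(1 + 1) = 1/2
RHS = 1/1 + 1/1 = 2

Since LHS ≠ RHS, this pair disproves the claim, and no lexicographically smaller pair (x ≤ y, positive integers) does.

For instance (1, 3) is also a counterexample (LHS = 1/4, RHS = 4/3), but it's lexicographically larger.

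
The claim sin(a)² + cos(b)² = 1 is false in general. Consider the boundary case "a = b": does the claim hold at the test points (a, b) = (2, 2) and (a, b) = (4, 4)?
Yes, holds at both test points

At (2, 2): LHS = cos(2)² + sin(2)² = 1, RHS = 1 → equal
At (4, 4): LHS = cos(4)² + sin(4)² = 1, RHS = 1 → equal

So the claim does hold at both of these boundary points, even though it is not an identity.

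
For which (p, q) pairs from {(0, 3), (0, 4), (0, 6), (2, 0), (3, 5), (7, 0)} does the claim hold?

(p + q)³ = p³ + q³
Testing each pair:
(0, 3): LHS = 27, RHS = 27 → holds
(0, 4): LHS = 64, RHS = 64 → holds
(0, 6): LHS = 216, RHS = 216 → holds
(2, 0): LHS = 8, RHS = 8 → holds
(3, 5): LHS = 512, RHS = 152 → fails
(7, 0): LHS = 343, RHS = 343 → holds

5 of 6 pairs satisfy the claim.

Answer: (0, 3), (0, 4), (0, 6), (2, 0), (7, 0)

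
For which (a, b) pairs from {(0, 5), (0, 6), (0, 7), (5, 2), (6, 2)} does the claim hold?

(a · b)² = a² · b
Testing each pair:
(0, 5): LHS = 0, RHS = 0 → holds
(0, 6): LHS = 0, RHS = 0 → holds
(0, 7): LHS = 0, RHS = 0 → holds
(5, 2): LHS = 100, RHS = 50 → fails
(6, 2): LHS = 144, RHS = 72 → fails

3 of 5 pairs satisfy the claim.

Answer: (0, 5), (0, 6), (0, 7)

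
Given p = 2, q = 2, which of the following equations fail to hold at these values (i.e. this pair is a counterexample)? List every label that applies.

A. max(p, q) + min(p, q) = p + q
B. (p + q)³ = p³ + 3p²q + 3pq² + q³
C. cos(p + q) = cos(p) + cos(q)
Evaluating each claim at the given values:
A. LHS = 4, RHS = 4 → holds here (LHS = RHS)
B. LHS = 64, RHS = 64 → holds here (LHS = RHS)
C. LHS = cos(4) ≈ -0.6536, RHS = 2·cos(2) ≈ -0.8323 → fails here (LHS ≠ RHS)

Answer: C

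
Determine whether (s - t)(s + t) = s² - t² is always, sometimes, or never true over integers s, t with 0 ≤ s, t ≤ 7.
Always true

The identity holds for every pair in the range. For instance at (s, t) = (2, 6): both sides equal -32.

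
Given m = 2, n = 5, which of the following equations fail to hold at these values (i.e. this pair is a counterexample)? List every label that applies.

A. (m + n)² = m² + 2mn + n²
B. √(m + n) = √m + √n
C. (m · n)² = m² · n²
Evaluating each claim at the given values:
A. LHS = 49, RHS = 49 → holds here (LHS = RHS)
B. LHS = √(7) ≈ 2.646, RHS = √(2) + √(5) ≈ 3.65 → fails here (LHS ≠ RHS)
C. LHS = 100, RHS = 100 → holds here (LHS = RHS)

Answer: B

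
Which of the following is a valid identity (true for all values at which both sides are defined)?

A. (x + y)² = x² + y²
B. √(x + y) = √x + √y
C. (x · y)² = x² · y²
A: fails at (4, 5) — LHS = 81, RHS = 41.
B: fails at (4, 6) — LHS = √(10) ≈ 3.162, RHS = 2 + √(6) ≈ 4.449.
C: holds — e.g. at (2, 5), both sides equal 100.

Answer: C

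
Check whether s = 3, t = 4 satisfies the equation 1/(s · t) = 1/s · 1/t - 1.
Substituting s = 3, t = 4:

LHS = 1/(3 · 4) = 1/12
RHS = 1/3 · 1/4 - 1 = -11/12

LHS ≠ RHS, so the equation does not hold at this point.

Answer: Fails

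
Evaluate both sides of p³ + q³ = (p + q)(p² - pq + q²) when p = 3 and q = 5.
LHS = 3³ + 5³ = 152
RHS = (3 + 5)(3² - 3·5 + 5²) = 152

LHS = RHS: the two sides agree.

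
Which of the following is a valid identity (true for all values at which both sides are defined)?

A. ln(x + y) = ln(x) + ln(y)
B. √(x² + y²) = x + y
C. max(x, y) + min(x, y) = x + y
C

A: fails at (4, 6) — LHS = ln(10) ≈ 2.303, RHS = ln(4) + ln(6) ≈ 3.178.
B: fails at (6, 7) — LHS = √(85) ≈ 9.22, RHS = 13.
C: holds — e.g. at (3, 7), both sides equal 10.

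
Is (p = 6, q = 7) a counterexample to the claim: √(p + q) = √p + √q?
Substituting p = 6, q = 7:
LHS = √(6 + 7) = √(13) ≈ 3.606
RHS = √6 + √7 = √(6) + √(7) ≈ 5.095

Since LHS ≠ RHS, this pair disproves the claim.

Answer: Yes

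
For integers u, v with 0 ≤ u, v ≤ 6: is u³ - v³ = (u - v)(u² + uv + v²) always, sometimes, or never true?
Always true

The identity holds for every pair in the range. For instance at (u, v) = (0, 5): both sides equal -125.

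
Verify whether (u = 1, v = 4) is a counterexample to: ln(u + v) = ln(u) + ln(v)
Substituting u = 1, v = 4:
LHS = ln(1 + 4) = ln(5) ≈ 1.609
RHS = ln(1) + ln(4) = ln(4) ≈ 1.386

Since LHS ≠ RHS, this pair disproves the claim.

Answer: Yes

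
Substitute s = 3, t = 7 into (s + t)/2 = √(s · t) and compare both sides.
LHS = (3 + 7)/2 = 5
RHS = √(3 · 7) = √(21) ≈ 4.583

LHS ≠ RHS (they differ by about 0.4174), so the equation does not hold here.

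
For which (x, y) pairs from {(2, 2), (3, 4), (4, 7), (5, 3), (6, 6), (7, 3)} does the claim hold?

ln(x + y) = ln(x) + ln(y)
(2, 2)

Testing each pair:
(2, 2): LHS = ln(4) ≈ 1.386, RHS = 2·ln(2) ≈ 1.386 → holds
(3, 4): LHS = ln(7) ≈ 1.946, RHS = ln(3) + ln(4) ≈ 2.485 → fails
(4, 7): LHS = ln(11) ≈ 2.398, RHS = ln(4) + ln(7) ≈ 3.332 → fails
(5, 3): LHS = ln(8) ≈ 2.079, RHS = ln(3) + ln(5) ≈ 2.708 → fails
(6, 6): LHS = ln(12) ≈ 2.485, RHS = 2·ln(6) ≈ 3.584 → fails
(7, 3): LHS = ln(10) ≈ 2.303, RHS = ln(3) + ln(7) ≈ 3.045 → fails

1 of 6 pairs satisfies the claim.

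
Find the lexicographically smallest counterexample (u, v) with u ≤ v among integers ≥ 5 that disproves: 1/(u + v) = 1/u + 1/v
Substituting (5, 5) into the claim:
LHS = 1/(5 + 5) = 1/10
RHS = 1/5 + 1/5 = 2/5

Since LHS ≠ RHS, this pair disproves the claim, and no lexicographically smaller pair (u ≤ v, integers ≥ 5) does.

For instance (5, 8) is also a counterexample (LHS = 1/13, RHS = 13/40), but it's lexicographically larger.

Answer: (u, v) = (5, 5)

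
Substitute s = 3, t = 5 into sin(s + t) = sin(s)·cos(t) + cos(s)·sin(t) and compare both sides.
LHS = sin(3 + 5) = sin(8) ≈ 0.9894
RHS = sin(3)·cos(5) + cos(3)·sin(5) = sin(3)·cos(5) + sin(5)·cos(3) ≈ 0.9894

LHS = RHS: the two sides agree.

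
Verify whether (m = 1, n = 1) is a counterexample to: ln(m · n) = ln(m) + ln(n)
Substituting m = 1, n = 1:
LHS = ln(1 · 1) = 0
RHS = ln(1) + ln(1) = 0

The sides agree, so this pair does not disprove the claim.

Answer: No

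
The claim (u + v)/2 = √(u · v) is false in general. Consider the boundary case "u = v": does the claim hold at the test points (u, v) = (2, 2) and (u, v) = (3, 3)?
Yes, holds at both test points

At (2, 2): LHS = 2, RHS = 2 → equal
At (3, 3): LHS = 3, RHS = 3 → equal

So the claim does hold at both of these boundary points, even though it is not an identity.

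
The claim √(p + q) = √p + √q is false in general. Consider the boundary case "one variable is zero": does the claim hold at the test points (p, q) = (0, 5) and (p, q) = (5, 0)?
Yes, holds at both test points

At (0, 5): LHS = √(5) ≈ 2.236, RHS = √(5) ≈ 2.236 → equal
At (5, 0): LHS = √(5) ≈ 2.236, RHS = √(5) ≈ 2.236 → equal

So the claim does hold at both of these boundary points, even though it is not an identity.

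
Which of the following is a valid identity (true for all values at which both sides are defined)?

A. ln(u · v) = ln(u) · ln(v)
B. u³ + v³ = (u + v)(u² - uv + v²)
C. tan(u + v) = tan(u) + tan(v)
A: fails at (3, 4) — LHS = ln(12) ≈ 2.485, RHS = ln(3)·ln(4) ≈ 1.523.
B: holds — e.g. at (5, 5), both sides equal 250.
C: fails at (5, 5) — LHS = tan(10) ≈ 0.6484, RHS = 2·tan(5) ≈ -6.761.

Answer: B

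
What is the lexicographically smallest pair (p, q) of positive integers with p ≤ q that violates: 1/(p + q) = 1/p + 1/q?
(p, q) = (1, 1)

Substituting (1, 1) into the claim:
LHS = 1/(1 + 1) = 1/2
RHS = 1/1 + 1/1 = 2

Since LHS ≠ RHS, this pair disproves the claim, and no lexicographically smaller pair (p ≤ q, positive integers) does.

For instance (3, 7) is also a counterexample (LHS = 1/10, RHS = 10/21), but it's lexicographically larger.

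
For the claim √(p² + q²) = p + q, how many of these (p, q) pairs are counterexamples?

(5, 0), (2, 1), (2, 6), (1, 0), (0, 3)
2

Testing each pair:
(5, 0): LHS = 5, RHS = 5 → satisfies claim
(2, 1): LHS = √(5) ≈ 2.236, RHS = 3 → counterexample
(2, 6): LHS = 2·√(10) ≈ 6.325, RHS = 8 → counterexample
(1, 0): LHS = 1, RHS = 1 → satisfies claim
(0, 3): LHS = 3, RHS = 3 → satisfies claim

That makes 2 counterexamples.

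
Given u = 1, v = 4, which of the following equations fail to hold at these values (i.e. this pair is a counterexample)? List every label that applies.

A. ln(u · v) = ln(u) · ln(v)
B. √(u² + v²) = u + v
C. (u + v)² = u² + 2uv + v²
Evaluating each claim at the given values:
A. LHS = ln(4) ≈ 1.386, RHS = 0 → fails here (LHS ≠ RHS)
B. LHS = √(17) ≈ 4.123, RHS = 5 → fails here (LHS ≠ RHS)
C. LHS = 25, RHS = 25 → holds here (LHS = RHS)

Answer: A, B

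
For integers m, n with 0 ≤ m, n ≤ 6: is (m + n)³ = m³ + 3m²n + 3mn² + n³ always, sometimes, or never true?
The identity holds for every pair in the range. For instance at (m, n) = (5, 5): both sides equal 1000.

Answer: Always true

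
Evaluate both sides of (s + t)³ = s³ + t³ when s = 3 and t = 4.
LHS = (3 + 4)³ = 343
RHS = 3³ + 4³ = 91

LHS ≠ RHS, so the equation does not hold here.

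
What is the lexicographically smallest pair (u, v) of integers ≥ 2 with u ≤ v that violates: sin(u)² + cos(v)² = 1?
(u, v) = (2, 3)

Substituting (2, 3) into the claim:
LHS = sin(2)² + cos(3)² ≈ 1.807
RHS = 1

Since LHS ≠ RHS, this pair disproves the claim, and no lexicographically smaller pair (u ≤ v, integers ≥ 2) does.

For instance (3, 5) is also a counterexample (LHS = sin(3)² + cos(5)² ≈ 0.1004, RHS = 1), but it's lexicographically larger.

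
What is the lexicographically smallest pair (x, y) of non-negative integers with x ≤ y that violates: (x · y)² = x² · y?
Substituting (1, 2) into the claim:
LHS = (1 · 2)² = 4
RHS = 1² · 2 = 2

Since LHS ≠ RHS, this pair disproves the claim, and no lexicographically smaller pair (x ≤ y, non-negative integers) does.

For instance (3, 3) is also a counterexample (LHS = 81, RHS = 27), but it's lexicographically larger.

Answer: (x, y) = (1, 2)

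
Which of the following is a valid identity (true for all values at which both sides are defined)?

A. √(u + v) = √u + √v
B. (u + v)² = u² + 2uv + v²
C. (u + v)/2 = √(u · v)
B

A: fails at (1, 5) — LHS = √(6) ≈ 2.449, RHS = 1 + √(5) ≈ 3.236.
B: holds — e.g. at (4, 5), both sides equal 81.
C: fails at (0, 1) — LHS = 1/2, RHS = 0.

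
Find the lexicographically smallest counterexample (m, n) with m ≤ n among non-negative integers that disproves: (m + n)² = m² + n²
(m, n) = (1, 1)

At (0, 2): both sides equal 4, so it holds there.

Substituting (1, 1) into the claim:
LHS = (1 + 1)² = 4
RHS = 1² + 1² = 2

Since LHS ≠ RHS, this pair disproves the claim, and no lexicographically smaller pair (m ≤ n, non-negative integers) does.

For instance (4, 6) is also a counterexample (LHS = 100, RHS = 52), but it's lexicographically larger.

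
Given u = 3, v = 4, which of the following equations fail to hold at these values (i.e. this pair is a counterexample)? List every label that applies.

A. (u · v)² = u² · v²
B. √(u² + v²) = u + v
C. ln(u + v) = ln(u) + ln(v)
B, C

Evaluating each claim at the given values:
A. LHS = 144, RHS = 144 → holds here (LHS = RHS)
B. LHS = 5, RHS = 7 → fails here (LHS ≠ RHS)
C. LHS = ln(7) ≈ 1.946, RHS = ln(3) + ln(4) ≈ 2.485 → fails here (LHS ≠ RHS)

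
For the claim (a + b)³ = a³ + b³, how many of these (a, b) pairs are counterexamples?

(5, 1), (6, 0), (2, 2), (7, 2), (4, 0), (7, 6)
4

Testing each pair:
(5, 1): LHS = 216, RHS = 126 → counterexample
(6, 0): LHS = 216, RHS = 216 → satisfies claim
(2, 2): LHS = 64, RHS = 16 → counterexample
(7, 2): LHS = 729, RHS = 351 → counterexample
(4, 0): LHS = 64, RHS = 64 → satisfies claim
(7, 6): LHS = 2197, RHS = 559 → counterexample

That makes 4 counterexamples.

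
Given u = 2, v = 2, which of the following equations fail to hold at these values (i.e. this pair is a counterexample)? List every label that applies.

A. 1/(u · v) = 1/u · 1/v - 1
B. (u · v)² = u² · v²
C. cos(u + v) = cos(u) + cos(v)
Evaluating each claim at the given values:
A. LHS = 1/4, RHS = -3/4 → fails here (LHS ≠ RHS)
B. LHS = 16, RHS = 16 → holds here (LHS = RHS)
C. LHS = cos(4) ≈ -0.6536, RHS = 2·cos(2) ≈ -0.8323 → fails here (LHS ≠ RHS)

Answer: A, C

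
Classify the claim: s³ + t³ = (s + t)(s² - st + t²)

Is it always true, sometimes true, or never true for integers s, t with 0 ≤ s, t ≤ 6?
The identity holds for every pair in the range. For instance at (s, t) = (0, 1): both sides equal 1.

Answer: Always true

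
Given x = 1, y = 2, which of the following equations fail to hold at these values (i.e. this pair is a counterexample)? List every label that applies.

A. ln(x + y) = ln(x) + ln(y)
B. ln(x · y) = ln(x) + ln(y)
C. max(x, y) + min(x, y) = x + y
A

Evaluating each claim at the given values:
A. LHS = ln(3) ≈ 1.099, RHS = ln(2) ≈ 0.6931 → fails here (LHS ≠ RHS)
B. LHS = ln(2) ≈ 0.6931, RHS = ln(2) ≈ 0.6931 → holds here (LHS = RHS)
C. LHS = 3, RHS = 3 → holds here (LHS = RHS)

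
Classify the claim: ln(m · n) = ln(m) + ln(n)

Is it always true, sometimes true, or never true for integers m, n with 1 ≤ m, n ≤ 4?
Always true

The identity holds for every pair in the range. For instance at (m, n) = (3, 3): both sides equal ln(9) ≈ 2.197.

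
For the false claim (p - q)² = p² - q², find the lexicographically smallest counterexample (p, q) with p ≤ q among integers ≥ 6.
(p, q) = (6, 7)

Substituting (6, 7) into the claim:
LHS = (6 - 7)² = 1
RHS = 6² - 7² = -13

Since LHS ≠ RHS, this pair disproves the claim, and no lexicographically smaller pair (p ≤ q, integers ≥ 6) does.

For instance (7, 11) is also a counterexample (LHS = 16, RHS = -72), but it's lexicographically larger.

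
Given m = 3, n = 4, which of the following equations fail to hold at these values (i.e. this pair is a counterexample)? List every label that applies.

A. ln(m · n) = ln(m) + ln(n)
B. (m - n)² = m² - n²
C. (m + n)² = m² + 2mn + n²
Evaluating each claim at the given values:
A. LHS = ln(12) ≈ 2.485, RHS = ln(3) + ln(4) ≈ 2.485 → holds here (LHS = RHS)
B. LHS = 1, RHS = -7 → fails here (LHS ≠ RHS)
C. LHS = 49, RHS = 49 → holds here (LHS = RHS)

Answer: B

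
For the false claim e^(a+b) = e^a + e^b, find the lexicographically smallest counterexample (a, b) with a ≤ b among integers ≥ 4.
(a, b) = (4, 4)

Substituting (4, 4) into the claim:
LHS = e^(4+4) = e^8 ≈ 2981
RHS = e^4 + e^4 = 2·e^4 ≈ 109.2

Since LHS ≠ RHS, this pair disproves the claim, and no lexicographically smaller pair (a ≤ b, integers ≥ 4) does.

For instance (7, 10) is also a counterexample (LHS = e^17 ≈ 24154952.8, RHS = e^7 + e^10 ≈ 23123.1), but it's lexicographically larger.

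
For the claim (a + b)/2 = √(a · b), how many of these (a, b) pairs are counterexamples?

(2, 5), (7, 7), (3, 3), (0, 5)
Testing each pair:
(2, 5): LHS = 7/2, RHS = √(10) ≈ 3.162 → counterexample
(7, 7): LHS = 7, RHS = 7 → satisfies claim
(3, 3): LHS = 3, RHS = 3 → satisfies claim
(0, 5): LHS = 5/2, RHS = 0 → counterexample

That makes 2 counterexamples.

Answer: 2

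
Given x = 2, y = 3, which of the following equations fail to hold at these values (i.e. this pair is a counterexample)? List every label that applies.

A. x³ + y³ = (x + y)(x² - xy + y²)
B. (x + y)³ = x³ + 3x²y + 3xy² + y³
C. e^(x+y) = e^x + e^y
C

Evaluating each claim at the given values:
A. LHS = 35, RHS = 35 → holds here (LHS = RHS)
B. LHS = 125, RHS = 125 → holds here (LHS = RHS)
C. LHS = e^5 ≈ 148.4, RHS = e^2 + e^3 ≈ 27.47 → fails here (LHS ≠ RHS)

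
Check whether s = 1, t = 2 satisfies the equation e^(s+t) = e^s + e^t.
Substituting s = 1, t = 2:

LHS = e^(1+2) = e^3 ≈ 20.09
RHS = e^1 + e^2 = e + e^2 ≈ 10.11

LHS ≠ RHS, so the equation does not hold at this point.

Answer: Fails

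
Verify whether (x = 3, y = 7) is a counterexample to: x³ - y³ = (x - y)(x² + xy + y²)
No

Substituting x = 3, y = 7:
LHS = 3³ - 7³ = -316
RHS = (3 - 7)(3² + 3·7 + 7²) = -316

The sides agree, so this pair does not disprove the claim.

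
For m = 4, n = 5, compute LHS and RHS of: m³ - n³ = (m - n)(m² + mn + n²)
LHS = 4³ - 5³ = -61
RHS = (4 - 5)(4² + 4·5 + 5²) = -61

LHS = RHS: the two sides agree.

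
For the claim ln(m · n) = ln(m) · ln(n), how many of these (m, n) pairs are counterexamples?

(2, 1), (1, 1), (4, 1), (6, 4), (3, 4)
Testing each pair:
(2, 1): LHS = ln(2) ≈ 0.6931, RHS = 0 → counterexample
(1, 1): LHS = 0, RHS = 0 → satisfies claim
(4, 1): LHS = ln(4) ≈ 1.386, RHS = 0 → counterexample
(6, 4): LHS = ln(24) ≈ 3.178, RHS = ln(4)·ln(6) ≈ 2.484 → counterexample
(3, 4): LHS = ln(12) ≈ 2.485, RHS = ln(3)·ln(4) ≈ 1.523 → counterexample

That makes 4 counterexamples.

Answer: 4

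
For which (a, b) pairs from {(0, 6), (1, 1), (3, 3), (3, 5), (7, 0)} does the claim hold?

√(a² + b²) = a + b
(0, 6), (7, 0)

Testing each pair:
(0, 6): LHS = 6, RHS = 6 → holds
(1, 1): LHS = √(2) ≈ 1.414, RHS = 2 → fails
(3, 3): LHS = 3·√(2) ≈ 4.243, RHS = 6 → fails
(3, 5): LHS = √(34) ≈ 5.831, RHS = 8 → fails
(7, 0): LHS = 7, RHS = 7 → holds

2 of 5 pairs satisfy the claim.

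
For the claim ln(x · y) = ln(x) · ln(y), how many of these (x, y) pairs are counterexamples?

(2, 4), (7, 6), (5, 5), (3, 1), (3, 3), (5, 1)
Testing each pair:
(2, 4): LHS = ln(8) ≈ 2.079, RHS = ln(2)·ln(4) ≈ 0.9609 → counterexample
(7, 6): LHS = ln(42) ≈ 3.738, RHS = ln(6)·ln(7) ≈ 3.487 → counterexample
(5, 5): LHS = ln(25) ≈ 3.219, RHS = ln(5)² ≈ 2.59 → counterexample
(3, 1): LHS = ln(3) ≈ 1.099, RHS = 0 → counterexample
(3, 3): LHS = ln(9) ≈ 2.197, RHS = ln(3)² ≈ 1.207 → counterexample
(5, 1): LHS = ln(5) ≈ 1.609, RHS = 0 → counterexample

That makes 6 counterexamples.

Answer: 6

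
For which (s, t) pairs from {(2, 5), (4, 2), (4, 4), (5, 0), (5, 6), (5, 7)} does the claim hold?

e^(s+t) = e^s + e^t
Testing each pair:
(2, 5): LHS = e^7 ≈ 1097, RHS = e^2 + e^5 ≈ 155.8 → fails
(4, 2): LHS = e^6 ≈ 403.4, RHS = e^2 + e^4 ≈ 61.99 → fails
(4, 4): LHS = e^8 ≈ 2981, RHS = 2·e^4 ≈ 109.2 → fails
(5, 0): LHS = e^5 ≈ 148.4, RHS = 1 + e^5 ≈ 149.4 → fails
(5, 6): LHS = e^11 ≈ 59874.1, RHS = e^5 + e^6 ≈ 551.8 → fails
(5, 7): LHS = e^12 ≈ 162754.8, RHS = e^5 + e^7 ≈ 1245 → fails

No pair satisfies the claim.

Answer: None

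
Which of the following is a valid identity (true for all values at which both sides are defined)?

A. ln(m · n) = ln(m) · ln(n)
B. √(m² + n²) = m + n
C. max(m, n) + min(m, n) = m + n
C

A: fails at (1, 3) — LHS = ln(3) ≈ 1.099, RHS = 0.
B: fails at (3, 7) — LHS = √(58) ≈ 7.616, RHS = 10.
C: holds — e.g. at (2, 3), both sides equal 5.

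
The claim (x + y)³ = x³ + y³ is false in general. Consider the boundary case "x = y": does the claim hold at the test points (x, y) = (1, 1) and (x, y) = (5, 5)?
At (1, 1): LHS = 8 ≠ RHS = 2
At (5, 5): LHS = 1000 ≠ RHS = 250

Answer: No, fails at both test points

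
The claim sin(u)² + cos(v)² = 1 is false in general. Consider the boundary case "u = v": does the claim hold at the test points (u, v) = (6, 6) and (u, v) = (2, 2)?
Yes, holds at both test points

At (6, 6): LHS = sin(6)² + cos(6)² = 1, RHS = 1 → equal
At (2, 2): LHS = cos(2)² + sin(2)² = 1, RHS = 1 → equal

So the claim does hold at both of these boundary points, even though it is not an identity.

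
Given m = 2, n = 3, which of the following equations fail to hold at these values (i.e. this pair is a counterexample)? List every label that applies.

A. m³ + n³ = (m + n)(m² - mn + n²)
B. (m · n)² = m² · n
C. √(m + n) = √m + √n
B, C

Evaluating each claim at the given values:
A. LHS = 35, RHS = 35 → holds here (LHS = RHS)
B. LHS = 36, RHS = 12 → fails here (LHS ≠ RHS)
C. LHS = √(5) ≈ 2.236, RHS = √(2) + √(3) ≈ 3.146 → fails here (LHS ≠ RHS)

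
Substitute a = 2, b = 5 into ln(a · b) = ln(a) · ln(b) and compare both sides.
LHS = ln(2 · 5) = ln(10) ≈ 2.303
RHS = ln(2) · ln(5) ≈ 1.116

LHS ≠ RHS (they differ by about 1.187), so the equation does not hold here.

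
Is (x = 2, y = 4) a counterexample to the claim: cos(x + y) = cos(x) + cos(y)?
Yes

Substituting x = 2, y = 4:
LHS = cos(2 + 4) = cos(6) ≈ 0.9602
RHS = cos(2) + cos(4) ≈ -1.07

Since LHS ≠ RHS, this pair disproves the claim.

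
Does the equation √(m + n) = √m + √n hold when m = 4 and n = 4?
Fails

Substituting m = 4, n = 4:

LHS = √(4 + 4) = 2·√(2) ≈ 2.828
RHS = √4 + √4 = 4

LHS ≠ RHS, so the equation does not hold at this point.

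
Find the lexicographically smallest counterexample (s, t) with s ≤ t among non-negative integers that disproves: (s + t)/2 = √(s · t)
(s, t) = (0, 1)

At (0, 0): both sides equal 0, so it holds there.

Substituting (0, 1) into the claim:
LHS = (0 + 1)/2 = 1/2
RHS = √(0 · 1) = 0

Since LHS ≠ RHS, this pair disproves the claim, and no lexicographically smaller pair (s ≤ t, non-negative integers) does.

For instance (0, 7) is also a counterexample (LHS = 7/2, RHS = 0), but it's lexicographically larger.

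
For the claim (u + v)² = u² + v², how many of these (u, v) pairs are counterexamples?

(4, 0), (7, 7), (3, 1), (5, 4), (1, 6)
Testing each pair:
(4, 0): LHS = 16, RHS = 16 → satisfies claim
(7, 7): LHS = 196, RHS = 98 → counterexample
(3, 1): LHS = 16, RHS = 10 → counterexample
(5, 4): LHS = 81, RHS = 41 → counterexample
(1, 6): LHS = 49, RHS = 37 → counterexample

That makes 4 counterexamples.

Answer: 4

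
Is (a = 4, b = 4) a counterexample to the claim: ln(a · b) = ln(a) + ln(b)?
Substituting a = 4, b = 4:
LHS = ln(4 · 4) = ln(16) ≈ 2.773
RHS = ln(4) + ln(4) = 2·ln(4) ≈ 2.773

The sides agree, so this pair does not disprove the claim.

Answer: No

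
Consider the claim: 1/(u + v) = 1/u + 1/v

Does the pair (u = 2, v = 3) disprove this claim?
Substituting u = 2, v = 3:
LHS = 1/(2 + 3) = 1/5
RHS = 1/2 + 1/3 = 5/6

Since LHS ≠ RHS, this pair disproves the claim.

Answer: Yes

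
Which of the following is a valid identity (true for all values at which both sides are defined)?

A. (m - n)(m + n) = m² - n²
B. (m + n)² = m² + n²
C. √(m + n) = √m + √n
A

A: holds — e.g. at (5, 8), both sides equal -39.
B: fails at (2, 3) — LHS = 25, RHS = 13.
C: fails at (2, 7) — LHS = 3, RHS = √(2) + √(7) ≈ 4.06.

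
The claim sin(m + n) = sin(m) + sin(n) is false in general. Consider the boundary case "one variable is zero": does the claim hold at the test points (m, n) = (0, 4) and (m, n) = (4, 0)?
Yes, holds at both test points

At (0, 4): LHS = sin(4) ≈ -0.7568, RHS = sin(4) ≈ -0.7568 → equal
At (4, 0): LHS = sin(4) ≈ -0.7568, RHS = sin(4) ≈ -0.7568 → equal

So the claim does hold at both of these boundary points, even though it is not an identity.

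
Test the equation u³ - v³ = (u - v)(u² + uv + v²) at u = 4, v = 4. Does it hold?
Substituting u = 4, v = 4:

LHS = 4³ - 4³ = 0
RHS = (4 - 4)(4² + 4·4 + 4²) = 0

LHS = RHS, so the equation holds at this point.

Answer: Holds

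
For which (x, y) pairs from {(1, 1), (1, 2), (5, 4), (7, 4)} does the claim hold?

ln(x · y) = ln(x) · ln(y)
Testing each pair:
(1, 1): LHS = 0, RHS = 0 → holds
(1, 2): LHS = ln(2) ≈ 0.6931, RHS = 0 → fails
(5, 4): LHS = ln(20) ≈ 2.996, RHS = ln(4)·ln(5) ≈ 2.231 → fails
(7, 4): LHS = ln(28) ≈ 3.332, RHS = ln(4)·ln(7) ≈ 2.698 → fails

1 of 4 pairs satisfies the claim.

Answer: (1, 1)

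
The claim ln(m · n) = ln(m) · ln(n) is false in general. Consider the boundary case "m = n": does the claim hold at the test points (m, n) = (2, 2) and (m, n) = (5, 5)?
At (2, 2): LHS = ln(4) ≈ 1.386 ≠ RHS = ln(2)² ≈ 0.4805
At (5, 5): LHS = ln(25) ≈ 3.219 ≠ RHS = ln(5)² ≈ 2.59

Answer: No, fails at both test points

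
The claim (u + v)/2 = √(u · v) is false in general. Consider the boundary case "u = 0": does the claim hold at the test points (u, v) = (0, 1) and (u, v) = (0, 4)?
At (0, 1): LHS = 1/2 ≠ RHS = 0
At (0, 4): LHS = 2 ≠ RHS = 0

Answer: No, fails at both test points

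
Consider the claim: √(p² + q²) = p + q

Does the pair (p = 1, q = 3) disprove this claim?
Substituting p = 1, q = 3:
LHS = √(1² + 3²) = √(10) ≈ 3.162
RHS = 1 + 3 = 4

Since LHS ≠ RHS, this pair disproves the claim.

Answer: Yes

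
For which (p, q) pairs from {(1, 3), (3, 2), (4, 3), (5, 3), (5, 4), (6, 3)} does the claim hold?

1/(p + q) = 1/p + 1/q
None

Testing each pair:
(1, 3): LHS = 1/4, RHS = 4/3 → fails
(3, 2): LHS = 1/5, RHS = 5/6 → fails
(4, 3): LHS = 1/7, RHS = 7/12 → fails
(5, 3): LHS = 1/8, RHS = 8/15 → fails
(5, 4): LHS = 1/9, RHS = 9/20 → fails
(6, 3): LHS = 1/9, RHS = 1/2 → fails

No pair satisfies the claim.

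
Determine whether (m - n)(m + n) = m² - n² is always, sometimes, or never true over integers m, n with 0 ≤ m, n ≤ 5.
The identity holds for every pair in the range. For instance at (m, n) = (4, 4): both sides equal 0.

Answer: Always true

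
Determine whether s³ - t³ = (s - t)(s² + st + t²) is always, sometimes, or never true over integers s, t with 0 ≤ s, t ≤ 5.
The identity holds for every pair in the range. For instance at (s, t) = (0, 1): both sides equal -1.

Answer: Always true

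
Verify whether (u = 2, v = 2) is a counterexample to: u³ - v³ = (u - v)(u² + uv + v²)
No

Substituting u = 2, v = 2:
LHS = 2³ - 2³ = 0
RHS = (2 - 2)(2² + 2·2 + 2²) = 0

The sides agree, so this pair does not disprove the claim.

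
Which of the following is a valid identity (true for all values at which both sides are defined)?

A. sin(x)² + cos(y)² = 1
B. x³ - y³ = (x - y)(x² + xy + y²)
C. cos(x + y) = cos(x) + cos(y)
B

A: fails at (1, 5) — LHS = cos(5)² + sin(1)² ≈ 0.7885, RHS = 1.
B: holds — e.g. at (1, 2), both sides equal -7.
C: fails at (1, 3) — LHS = cos(4) ≈ -0.6536, RHS = cos(3) + cos(1) ≈ -0.4497.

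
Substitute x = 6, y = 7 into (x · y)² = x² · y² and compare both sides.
LHS = (6 · 7)² = 1764
RHS = 6² · 7² = 1764

LHS = RHS: the two sides agree.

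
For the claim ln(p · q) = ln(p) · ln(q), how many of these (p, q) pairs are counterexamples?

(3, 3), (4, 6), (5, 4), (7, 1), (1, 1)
Testing each pair:
(3, 3): LHS = ln(9) ≈ 2.197, RHS = ln(3)² ≈ 1.207 → counterexample
(4, 6): LHS = ln(24) ≈ 3.178, RHS = ln(4)·ln(6) ≈ 2.484 → counterexample
(5, 4): LHS = ln(20) ≈ 2.996, RHS = ln(4)·ln(5) ≈ 2.231 → counterexample
(7, 1): LHS = ln(7) ≈ 1.946, RHS = 0 → counterexample
(1, 1): LHS = 0, RHS = 0 → satisfies claim

That makes 4 counterexamples.

Answer: 4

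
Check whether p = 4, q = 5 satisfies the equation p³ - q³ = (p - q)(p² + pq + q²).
Substituting p = 4, q = 5:

LHS = 4³ - 5³ = -61
RHS = (4 - 5)(4² + 4·5 + 5²) = -61

LHS = RHS, so the equation holds at this point.

Answer: Holds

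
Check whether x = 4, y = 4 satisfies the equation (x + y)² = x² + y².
Fails

Substituting x = 4, y = 4:

LHS = (4 + 4)² = 64
RHS = 4² + 4² = 32

LHS ≠ RHS, so the equation does not hold at this point.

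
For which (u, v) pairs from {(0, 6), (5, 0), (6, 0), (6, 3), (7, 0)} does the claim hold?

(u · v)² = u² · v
(0, 6), (5, 0), (6, 0), (7, 0)

Testing each pair:
(0, 6): LHS = 0, RHS = 0 → holds
(5, 0): LHS = 0, RHS = 0 → holds
(6, 0): LHS = 0, RHS = 0 → holds
(6, 3): LHS = 324, RHS = 108 → fails
(7, 0): LHS = 0, RHS = 0 → holds

4 of 5 pairs satisfy the claim.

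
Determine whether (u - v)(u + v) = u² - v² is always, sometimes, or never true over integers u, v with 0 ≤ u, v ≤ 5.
The identity holds for every pair in the range. For instance at (u, v) = (0, 2): both sides equal -4.

Answer: Always true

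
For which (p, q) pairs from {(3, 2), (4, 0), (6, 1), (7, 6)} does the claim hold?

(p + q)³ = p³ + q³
Testing each pair:
(3, 2): LHS = 125, RHS = 35 → fails
(4, 0): LHS = 64, RHS = 64 → holds
(6, 1): LHS = 343, RHS = 217 → fails
(7, 6): LHS = 2197, RHS = 559 → fails

1 of 4 pairs satisfies the claim.

Answer: (4, 0)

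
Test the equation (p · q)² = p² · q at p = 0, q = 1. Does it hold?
Substituting p = 0, q = 1:

LHS = (0 · 1)² = 0
RHS = 0² · 1 = 0

LHS = RHS, so the equation holds at this point.

Answer: Holds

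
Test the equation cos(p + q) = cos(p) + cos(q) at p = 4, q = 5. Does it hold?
Substituting p = 4, q = 5:

LHS = cos(4 + 5) = cos(9) ≈ -0.9111
RHS = cos(4) + cos(5) ≈ -0.37

LHS ≠ RHS, so the equation does not hold at this point.

Answer: Fails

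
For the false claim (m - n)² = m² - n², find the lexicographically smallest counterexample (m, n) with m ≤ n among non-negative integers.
Substituting (0, 1) into the claim:
LHS = (0 - 1)² = 1
RHS = 0² - 1² = -1

Since LHS ≠ RHS, this pair disproves the claim, and no lexicographically smaller pair (m ≤ n, non-negative integers) does.

For instance (3, 7) is also a counterexample (LHS = 16, RHS = -40), but it's lexicographically larger.

Answer: (m, n) = (0, 1)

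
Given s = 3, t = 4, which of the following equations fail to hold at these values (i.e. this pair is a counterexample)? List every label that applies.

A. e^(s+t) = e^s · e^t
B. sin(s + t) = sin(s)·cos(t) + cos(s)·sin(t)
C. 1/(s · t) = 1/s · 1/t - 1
C

Evaluating each claim at the given values:
A. LHS = e^7 ≈ 1097, RHS = e^7 ≈ 1097 → holds here (LHS = RHS)
B. LHS = sin(7) ≈ 0.657, RHS = sin(3)·cos(4) + sin(4)·cos(3) ≈ 0.657 → holds here (LHS = RHS)
C. LHS = 1/12, RHS = -11/12 → fails here (LHS ≠ RHS)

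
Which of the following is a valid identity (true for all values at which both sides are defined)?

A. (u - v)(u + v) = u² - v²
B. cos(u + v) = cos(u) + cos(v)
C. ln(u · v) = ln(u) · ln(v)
A

A: holds — e.g. at (4, 4), both sides equal 0.
B: fails at (1, 1) — LHS = cos(2) ≈ -0.4161, RHS = 2·cos(1) ≈ 1.081.
C: fails at (3, 4) — LHS = ln(12) ≈ 2.485, RHS = ln(3)·ln(4) ≈ 1.523.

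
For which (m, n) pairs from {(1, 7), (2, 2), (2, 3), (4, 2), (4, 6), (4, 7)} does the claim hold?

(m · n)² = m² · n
None

Testing each pair:
(1, 7): LHS = 49, RHS = 7 → fails
(2, 2): LHS = 16, RHS = 8 → fails
(2, 3): LHS = 36, RHS = 12 → fails
(4, 2): LHS = 64, RHS = 32 → fails
(4, 6): LHS = 576, RHS = 96 → fails
(4, 7): LHS = 784, RHS = 112 → fails

No pair satisfies the claim.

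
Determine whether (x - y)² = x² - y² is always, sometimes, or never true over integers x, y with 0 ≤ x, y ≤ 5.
It holds at (x, y) = (5, 5) (both sides equal 0), but fails at (x, y) = (2, 3) (LHS = 1, RHS = -5).

Answer: Sometimes true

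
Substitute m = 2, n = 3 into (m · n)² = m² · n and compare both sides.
LHS = (2 · 3)² = 36
RHS = 2² · 3 = 12

LHS ≠ RHS, so the equation does not hold here.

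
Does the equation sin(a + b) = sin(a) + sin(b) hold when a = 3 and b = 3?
Substituting a = 3, b = 3:

LHS = sin(3 + 3) = sin(6) ≈ -0.2794
RHS = sin(3) + sin(3) = 2·sin(3) ≈ 0.2822

LHS ≠ RHS, so the equation does not hold at this point.

Answer: Fails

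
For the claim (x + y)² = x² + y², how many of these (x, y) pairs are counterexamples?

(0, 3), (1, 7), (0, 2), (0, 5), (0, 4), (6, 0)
1

Testing each pair:
(0, 3): LHS = 9, RHS = 9 → satisfies claim
(1, 7): LHS = 64, RHS = 50 → counterexample
(0, 2): LHS = 4, RHS = 4 → satisfies claim
(0, 5): LHS = 25, RHS = 25 → satisfies claim
(0, 4): LHS = 16, RHS = 16 → satisfies claim
(6, 0): LHS = 36, RHS = 36 → satisfies claim

That makes 1 counterexample.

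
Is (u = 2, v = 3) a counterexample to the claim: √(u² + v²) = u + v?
Substituting u = 2, v = 3:
LHS = √(2² + 3²) = √(13) ≈ 3.606
RHS = 2 + 3 = 5

Since LHS ≠ RHS, this pair disproves the claim.

Answer: Yes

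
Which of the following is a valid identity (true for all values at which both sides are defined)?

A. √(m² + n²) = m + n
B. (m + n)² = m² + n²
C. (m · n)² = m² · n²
C

A: fails at (4, 4) — LHS = 4·√(2) ≈ 5.657, RHS = 8.
B: fails at (3, 5) — LHS = 64, RHS = 34.
C: holds — e.g. at (2, 4), both sides equal 64.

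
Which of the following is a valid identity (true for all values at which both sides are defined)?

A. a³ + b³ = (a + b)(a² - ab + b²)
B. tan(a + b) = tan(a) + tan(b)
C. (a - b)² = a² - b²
A: holds — e.g. at (3, 4), both sides equal 91.
B: fails at (4, 6) — LHS = tan(10) ≈ 0.6484, RHS = tan(6) + tan(4) ≈ 0.8668.
C: fails at (4, 6) — LHS = 4, RHS = -20.

Answer: A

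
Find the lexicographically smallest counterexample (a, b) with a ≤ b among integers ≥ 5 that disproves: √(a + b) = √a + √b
Substituting (5, 5) into the claim:
LHS = √(5 + 5) = √(10) ≈ 3.162
RHS = √5 + √5 = 2·√(5) ≈ 4.472

Since LHS ≠ RHS, this pair disproves the claim, and no lexicographically smaller pair (a ≤ b, integers ≥ 5) does.

For instance (5, 10) is also a counterexample (LHS = √(15) ≈ 3.873, RHS = √(5) + √(10) ≈ 5.398), but it's lexicographically larger.

Answer: (a, b) = (5, 5)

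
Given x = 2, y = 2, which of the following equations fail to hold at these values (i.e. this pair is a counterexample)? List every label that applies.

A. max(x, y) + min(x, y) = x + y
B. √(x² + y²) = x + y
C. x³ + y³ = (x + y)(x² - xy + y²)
B

Evaluating each claim at the given values:
A. LHS = 4, RHS = 4 → holds here (LHS = RHS)
B. LHS = 2·√(2) ≈ 2.828, RHS = 4 → fails here (LHS ≠ RHS)
C. LHS = 16, RHS = 16 → holds here (LHS = RHS)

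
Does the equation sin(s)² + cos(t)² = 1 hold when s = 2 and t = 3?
Fails

Substituting s = 2, t = 3:

LHS = sin(2)² + cos(3)² ≈ 1.807
RHS = 1

LHS ≠ RHS, so the equation does not hold at this point.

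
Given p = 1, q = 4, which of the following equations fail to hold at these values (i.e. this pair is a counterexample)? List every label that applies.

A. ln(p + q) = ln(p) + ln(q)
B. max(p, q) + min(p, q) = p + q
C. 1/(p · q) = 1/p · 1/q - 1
Evaluating each claim at the given values:
A. LHS = ln(5) ≈ 1.609, RHS = ln(4) ≈ 1.386 → fails here (LHS ≠ RHS)
B. LHS = 5, RHS = 5 → holds here (LHS = RHS)
C. LHS = 1/4, RHS = -3/4 → fails here (LHS ≠ RHS)

Answer: A, C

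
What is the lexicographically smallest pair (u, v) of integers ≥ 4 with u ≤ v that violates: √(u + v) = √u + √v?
Substituting (4, 4) into the claim:
LHS = √(4 + 4) = 2·√(2) ≈ 2.828
RHS = √4 + √4 = 4

Since LHS ≠ RHS, this pair disproves the claim, and no lexicographically smaller pair (u ≤ v, integers ≥ 4) does.

For instance (8, 10) is also a counterexample (LHS = 3·√(2) ≈ 4.243, RHS = 2·√(2) + √(10) ≈ 5.991), but it's lexicographically larger.

Answer: (u, v) = (4, 4)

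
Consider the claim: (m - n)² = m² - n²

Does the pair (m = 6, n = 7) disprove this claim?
Substituting m = 6, n = 7:
LHS = (6 - 7)² = 1
RHS = 6² - 7² = -13

Since LHS ≠ RHS, this pair disproves the claim.

Answer: Yes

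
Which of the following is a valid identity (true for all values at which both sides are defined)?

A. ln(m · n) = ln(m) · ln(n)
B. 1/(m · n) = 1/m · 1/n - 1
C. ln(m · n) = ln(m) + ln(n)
C

A: fails at (4, 5) — LHS = ln(20) ≈ 2.996, RHS = ln(4)·ln(5) ≈ 2.231.
B: fails at (6, 7) — LHS = 1/42, RHS = -41/42.
C: holds — e.g. at (5, 8), both sides equal ln(40) ≈ 3.689.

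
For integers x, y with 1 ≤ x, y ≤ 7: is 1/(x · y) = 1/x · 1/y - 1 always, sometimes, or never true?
Never true

The claim fails for every pair in the range. For instance at (x, y) = (4, 2): LHS = 1/8, RHS = -7/8.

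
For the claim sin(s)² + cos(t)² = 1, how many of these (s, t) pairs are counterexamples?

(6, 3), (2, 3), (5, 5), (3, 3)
2

Testing each pair:
(6, 3): LHS = sin(6)² + cos(3)² ≈ 1.058, RHS = 1 → counterexample
(2, 3): LHS = sin(2)² + cos(3)² ≈ 1.807, RHS = 1 → counterexample
(5, 5): LHS = cos(5)² + sin(5)² = 1, RHS = 1 → satisfies claim
(3, 3): LHS = sin(3)² + cos(3)² = 1, RHS = 1 → satisfies claim

That makes 2 counterexamples.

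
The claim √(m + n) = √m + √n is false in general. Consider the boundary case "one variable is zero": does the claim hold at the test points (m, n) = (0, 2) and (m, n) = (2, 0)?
Yes, holds at both test points

At (0, 2): LHS = √(2) ≈ 1.414, RHS = √(2) ≈ 1.414 → equal
At (2, 0): LHS = √(2) ≈ 1.414, RHS = √(2) ≈ 1.414 → equal

So the claim does hold at both of these boundary points, even though it is not an identity.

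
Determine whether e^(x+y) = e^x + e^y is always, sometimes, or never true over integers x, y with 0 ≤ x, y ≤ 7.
The claim fails for every pair in the range. For instance at (x, y) = (2, 3): LHS = e^5 ≈ 148.4, RHS = e^2 + e^3 ≈ 27.47.

Answer: Never true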